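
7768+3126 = 10894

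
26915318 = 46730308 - 19814990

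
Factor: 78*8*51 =31824 = 2^4*3^2*13^1*17^1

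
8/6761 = 8/6761 =0.00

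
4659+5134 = 9793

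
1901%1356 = 545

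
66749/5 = 66749/5 = 13349.80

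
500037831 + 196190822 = 696228653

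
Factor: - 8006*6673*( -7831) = 418363641578 = 2^1*41^1 *191^1*4003^1*6673^1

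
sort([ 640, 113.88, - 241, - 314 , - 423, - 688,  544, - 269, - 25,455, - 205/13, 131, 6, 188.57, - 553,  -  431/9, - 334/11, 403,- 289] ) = [ - 688, - 553, - 423, - 314, - 289, -269, - 241,-431/9, - 334/11,-25, - 205/13,6, 113.88, 131 , 188.57, 403, 455, 544, 640 ] 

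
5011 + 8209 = 13220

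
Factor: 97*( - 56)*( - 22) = 2^4*7^1*11^1  *97^1= 119504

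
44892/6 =7482 = 7482.00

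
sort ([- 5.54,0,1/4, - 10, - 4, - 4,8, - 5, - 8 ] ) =[ - 10, - 8, - 5.54, - 5, - 4, - 4,0,1/4,8]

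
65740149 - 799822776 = -734082627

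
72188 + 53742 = 125930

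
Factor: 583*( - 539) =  - 7^2 * 11^2 *53^1 = - 314237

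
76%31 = 14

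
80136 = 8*10017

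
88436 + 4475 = 92911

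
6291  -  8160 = -1869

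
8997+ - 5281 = 3716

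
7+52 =59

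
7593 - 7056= 537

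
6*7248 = 43488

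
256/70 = 3+23/35 =3.66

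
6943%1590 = 583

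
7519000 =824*9125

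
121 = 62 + 59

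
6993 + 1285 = 8278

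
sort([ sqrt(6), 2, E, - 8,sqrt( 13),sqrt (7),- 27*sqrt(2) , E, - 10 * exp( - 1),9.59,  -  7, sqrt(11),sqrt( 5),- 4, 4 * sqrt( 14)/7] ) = [ -27 * sqrt(2 ) ,- 8,-7,-4, - 10*exp ( - 1), 2, 4*sqrt (14)/7,sqrt( 5), sqrt( 6), sqrt( 7),E,E,sqrt( 11 ) , sqrt( 13) , 9.59 ] 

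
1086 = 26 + 1060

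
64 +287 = 351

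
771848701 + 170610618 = 942459319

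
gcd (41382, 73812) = 6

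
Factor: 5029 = 47^1 * 107^1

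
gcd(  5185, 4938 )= 1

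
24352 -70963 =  - 46611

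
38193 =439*87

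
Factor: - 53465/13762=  - 2^( - 1)*5^1*7^( - 1)*17^2 * 37^1*983^(  -  1 ) 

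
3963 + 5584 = 9547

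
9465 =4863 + 4602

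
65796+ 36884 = 102680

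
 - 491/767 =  - 491/767= - 0.64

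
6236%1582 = 1490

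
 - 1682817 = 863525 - 2546342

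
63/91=9/13=0.69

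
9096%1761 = 291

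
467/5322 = 467/5322 = 0.09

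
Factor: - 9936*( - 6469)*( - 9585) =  - 616085306640 = -2^4*3^6*5^1*23^1 *71^1 *6469^1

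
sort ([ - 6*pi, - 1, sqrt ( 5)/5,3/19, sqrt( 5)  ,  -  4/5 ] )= [ -6*pi, - 1,-4/5,3/19,sqrt (5)/5,sqrt(5)]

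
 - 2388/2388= - 1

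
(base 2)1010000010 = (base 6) 2550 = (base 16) 282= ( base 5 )10032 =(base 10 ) 642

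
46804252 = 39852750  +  6951502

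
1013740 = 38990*26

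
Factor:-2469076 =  -2^2*617269^1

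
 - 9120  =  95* ( - 96 )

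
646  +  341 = 987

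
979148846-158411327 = 820737519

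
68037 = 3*22679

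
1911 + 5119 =7030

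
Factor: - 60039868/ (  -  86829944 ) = 2^( -1 ) *7^1*29^(-1) * 43^1 * 47^1 * 131^(  -  1 )*1061^1  *  2857^ ( - 1) = 15009967/21707486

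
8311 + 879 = 9190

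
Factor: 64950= 2^1 * 3^1*5^2*433^1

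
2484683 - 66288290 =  - 63803607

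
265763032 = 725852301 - 460089269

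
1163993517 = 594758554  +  569234963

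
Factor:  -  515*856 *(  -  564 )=248633760= 2^5*3^1 * 5^1*47^1*103^1*  107^1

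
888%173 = 23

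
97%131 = 97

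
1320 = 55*24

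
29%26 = 3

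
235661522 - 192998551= 42662971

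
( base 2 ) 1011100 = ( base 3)10102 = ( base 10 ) 92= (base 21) 48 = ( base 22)44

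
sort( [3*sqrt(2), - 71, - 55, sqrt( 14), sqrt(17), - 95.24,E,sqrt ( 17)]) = [ -95.24,-71, - 55,E, sqrt(14), sqrt(17), sqrt(17), 3*sqrt (2) ]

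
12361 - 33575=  - 21214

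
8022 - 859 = 7163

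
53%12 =5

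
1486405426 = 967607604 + 518797822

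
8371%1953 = 559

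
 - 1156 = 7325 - 8481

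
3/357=1/119 = 0.01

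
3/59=3/59 = 0.05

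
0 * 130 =0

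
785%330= 125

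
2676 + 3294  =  5970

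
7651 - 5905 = 1746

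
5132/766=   2566/383 = 6.70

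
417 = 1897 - 1480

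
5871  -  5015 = 856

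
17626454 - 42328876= -24702422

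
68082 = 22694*3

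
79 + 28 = 107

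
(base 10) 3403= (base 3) 11200001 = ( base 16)d4b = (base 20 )8a3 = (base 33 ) 344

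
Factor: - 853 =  - 853^1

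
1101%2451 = 1101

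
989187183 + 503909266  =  1493096449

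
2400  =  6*400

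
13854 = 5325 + 8529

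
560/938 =40/67 = 0.60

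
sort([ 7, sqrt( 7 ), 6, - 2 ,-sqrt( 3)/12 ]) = [ - 2,-sqrt(3 ) /12,sqrt(7 ),6,7]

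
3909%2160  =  1749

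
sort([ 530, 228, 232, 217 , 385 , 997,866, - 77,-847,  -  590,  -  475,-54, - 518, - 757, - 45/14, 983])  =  [ - 847 , - 757, - 590, - 518, - 475, - 77, - 54, - 45/14, 217  ,  228, 232, 385  ,  530,866, 983,997]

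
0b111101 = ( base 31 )1u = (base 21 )2j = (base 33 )1S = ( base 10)61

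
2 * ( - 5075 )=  - 10150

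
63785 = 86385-22600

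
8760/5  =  1752 = 1752.00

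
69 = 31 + 38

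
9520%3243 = 3034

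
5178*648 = 3355344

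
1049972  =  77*13636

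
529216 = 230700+298516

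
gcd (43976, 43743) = 1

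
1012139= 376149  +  635990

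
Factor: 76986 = 2^1*3^2*7^1*13^1*47^1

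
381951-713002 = -331051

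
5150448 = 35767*144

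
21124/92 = 5281/23 = 229.61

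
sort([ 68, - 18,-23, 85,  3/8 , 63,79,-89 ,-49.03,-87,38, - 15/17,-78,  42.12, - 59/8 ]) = [ - 89,-87,-78, - 49.03,-23,-18 ,-59/8,- 15/17, 3/8, 38,42.12, 63,68,79, 85]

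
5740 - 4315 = 1425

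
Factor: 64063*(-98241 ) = -6293613183   =  -  3^1*11^1*13^1*229^1*64063^1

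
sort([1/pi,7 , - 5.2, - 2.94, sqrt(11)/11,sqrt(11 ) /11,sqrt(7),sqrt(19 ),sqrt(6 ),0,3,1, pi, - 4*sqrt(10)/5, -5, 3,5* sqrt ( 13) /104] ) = [ - 5.2, -5, - 2.94 , - 4*sqrt(10 ) /5, 0, 5*sqrt(13)/104, sqrt( 11)/11,sqrt( 11 ) /11, 1/pi,  1,sqrt( 6)  ,  sqrt(7), 3,3, pi,sqrt(19 ), 7]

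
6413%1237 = 228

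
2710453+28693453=31403906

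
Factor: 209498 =2^1*31^2*109^1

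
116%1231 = 116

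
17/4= 4  +  1/4 = 4.25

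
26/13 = 2 = 2.00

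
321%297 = 24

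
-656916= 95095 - 752011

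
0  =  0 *544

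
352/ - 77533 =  - 1+77181/77533 = - 0.00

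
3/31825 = 3/31825 = 0.00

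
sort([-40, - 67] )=[-67,-40 ] 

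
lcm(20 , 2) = 20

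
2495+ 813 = 3308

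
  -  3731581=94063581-97795162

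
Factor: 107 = 107^1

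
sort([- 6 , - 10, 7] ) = [ - 10, - 6,7 ] 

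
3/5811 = 1/1937  =  0.00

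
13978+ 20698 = 34676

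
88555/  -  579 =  - 88555/579 = -152.94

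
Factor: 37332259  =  1831^1*20389^1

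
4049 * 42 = 170058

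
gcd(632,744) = 8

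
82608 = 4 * 20652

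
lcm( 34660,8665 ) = 34660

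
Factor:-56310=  - 2^1*3^1 * 5^1*1877^1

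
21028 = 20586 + 442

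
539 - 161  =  378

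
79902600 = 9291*8600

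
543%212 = 119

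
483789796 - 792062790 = - 308272994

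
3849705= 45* 85549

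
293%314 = 293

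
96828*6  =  580968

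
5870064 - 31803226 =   -  25933162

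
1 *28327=28327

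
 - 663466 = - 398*1667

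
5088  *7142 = 36338496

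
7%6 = 1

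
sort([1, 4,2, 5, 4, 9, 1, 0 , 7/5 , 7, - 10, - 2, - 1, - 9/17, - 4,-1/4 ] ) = [ - 10, - 4, - 2, - 1, - 9/17, - 1/4, 0, 1, 1, 7/5,2, 4, 4,5,7, 9]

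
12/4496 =3/1124 =0.00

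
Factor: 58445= 5^1*11689^1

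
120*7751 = 930120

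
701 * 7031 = 4928731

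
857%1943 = 857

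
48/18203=48/18203 = 0.00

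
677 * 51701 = 35001577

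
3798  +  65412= 69210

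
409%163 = 83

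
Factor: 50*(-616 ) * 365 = -11242000 = - 2^4*5^3 * 7^1*11^1*73^1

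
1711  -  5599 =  - 3888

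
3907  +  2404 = 6311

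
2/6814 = 1/3407 = 0.00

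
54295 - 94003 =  - 39708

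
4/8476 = 1/2119 = 0.00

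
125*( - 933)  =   - 116625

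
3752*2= 7504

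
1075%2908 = 1075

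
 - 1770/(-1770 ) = 1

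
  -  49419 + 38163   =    -  11256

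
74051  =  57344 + 16707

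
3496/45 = 3496/45 = 77.69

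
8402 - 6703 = 1699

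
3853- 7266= - 3413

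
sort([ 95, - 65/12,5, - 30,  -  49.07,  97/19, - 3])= [ - 49.07, - 30, - 65/12,  -  3,5,97/19, 95 ] 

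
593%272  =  49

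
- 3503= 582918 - 586421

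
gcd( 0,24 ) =24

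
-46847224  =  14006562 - 60853786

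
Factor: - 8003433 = -3^1*37^1*72103^1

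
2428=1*2428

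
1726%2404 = 1726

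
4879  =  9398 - 4519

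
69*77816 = 5369304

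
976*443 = 432368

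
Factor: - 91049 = -7^1*13007^1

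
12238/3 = 4079 + 1/3 =4079.33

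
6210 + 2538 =8748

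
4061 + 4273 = 8334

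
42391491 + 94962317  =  137353808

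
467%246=221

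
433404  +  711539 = 1144943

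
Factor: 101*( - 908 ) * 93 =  - 2^2 * 3^1*31^1*101^1*227^1 =- 8528844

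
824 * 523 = 430952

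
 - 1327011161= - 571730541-755280620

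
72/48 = 3/2 = 1.50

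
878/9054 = 439/4527 =0.10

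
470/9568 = 235/4784 = 0.05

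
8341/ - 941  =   -8341/941= -8.86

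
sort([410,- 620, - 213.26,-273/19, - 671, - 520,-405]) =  [-671, - 620, - 520, - 405, - 213.26, - 273/19,410]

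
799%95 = 39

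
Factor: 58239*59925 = 3^5*5^2*17^1* 47^1 *719^1 = 3489972075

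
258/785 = 258/785 = 0.33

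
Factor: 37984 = 2^5*1187^1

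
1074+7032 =8106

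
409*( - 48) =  - 19632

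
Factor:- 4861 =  - 4861^1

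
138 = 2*69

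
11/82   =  11/82 = 0.13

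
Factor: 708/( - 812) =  - 177/203 = -  3^1*7^( - 1)*29^(- 1 )*59^1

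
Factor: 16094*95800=2^4 * 5^2 *13^1 * 479^1 * 619^1=   1541805200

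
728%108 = 80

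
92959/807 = 115 + 154/807= 115.19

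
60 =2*30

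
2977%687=229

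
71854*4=287416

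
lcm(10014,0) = 0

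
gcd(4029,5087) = 1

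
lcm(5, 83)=415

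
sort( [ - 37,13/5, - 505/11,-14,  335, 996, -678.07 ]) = [  -  678.07, - 505/11 , - 37,-14,13/5,335,996 ]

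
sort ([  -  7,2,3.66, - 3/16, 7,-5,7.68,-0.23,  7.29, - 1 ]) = [  -  7, - 5, - 1,- 0.23, - 3/16,2,3.66, 7, 7.29,  7.68 ]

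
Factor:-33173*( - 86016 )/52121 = 2^12 * 3^1*7^3 * 677^1*52121^(  -  1) = 2853408768/52121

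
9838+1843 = 11681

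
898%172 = 38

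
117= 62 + 55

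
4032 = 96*42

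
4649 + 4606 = 9255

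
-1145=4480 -5625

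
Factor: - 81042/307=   -  2^1*3^1*13^1*307^(  -  1 )* 1039^1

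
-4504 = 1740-6244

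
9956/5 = 1991+1/5 = 1991.20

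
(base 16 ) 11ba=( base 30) 518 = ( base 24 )7L2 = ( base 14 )1922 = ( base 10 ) 4538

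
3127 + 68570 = 71697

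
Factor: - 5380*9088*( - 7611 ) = 2^9*3^1*5^1*43^1*59^1 *71^1*269^1  =  372127971840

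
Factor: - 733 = - 733^1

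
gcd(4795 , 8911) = 7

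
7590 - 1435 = 6155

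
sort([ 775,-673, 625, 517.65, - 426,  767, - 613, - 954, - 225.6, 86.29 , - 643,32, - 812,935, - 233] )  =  [ - 954 , - 812 , - 673,-643, - 613,  -  426,-233, - 225.6, 32, 86.29,517.65, 625, 767,775, 935]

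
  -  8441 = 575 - 9016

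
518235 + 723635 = 1241870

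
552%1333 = 552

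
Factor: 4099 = 4099^1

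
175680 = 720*244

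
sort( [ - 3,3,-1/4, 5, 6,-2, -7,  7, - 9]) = [ - 9, - 7, - 3, -2 ,-1/4,  3,5 , 6,  7]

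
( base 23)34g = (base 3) 2022210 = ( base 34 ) 1ft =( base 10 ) 1695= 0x69f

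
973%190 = 23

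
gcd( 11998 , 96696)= 2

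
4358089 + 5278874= 9636963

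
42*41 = 1722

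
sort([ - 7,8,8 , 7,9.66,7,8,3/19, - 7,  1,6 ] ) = [ - 7, - 7,3/19,1,6, 7, 7,8, 8,8, 9.66 ] 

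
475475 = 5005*95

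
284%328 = 284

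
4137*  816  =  3375792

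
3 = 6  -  3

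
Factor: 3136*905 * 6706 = 2^7 * 5^1*7^3*181^1 * 479^1 = 19032164480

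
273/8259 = 91/2753= 0.03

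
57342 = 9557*6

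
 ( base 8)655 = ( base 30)e9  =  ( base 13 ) 270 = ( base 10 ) 429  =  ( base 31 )dq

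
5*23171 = 115855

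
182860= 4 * 45715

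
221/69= 221/69  =  3.20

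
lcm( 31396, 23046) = 2166324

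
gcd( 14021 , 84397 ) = 1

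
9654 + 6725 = 16379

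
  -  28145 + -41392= - 69537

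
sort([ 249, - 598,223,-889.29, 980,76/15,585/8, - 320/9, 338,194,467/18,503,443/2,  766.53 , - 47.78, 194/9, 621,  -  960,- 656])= [  -  960, - 889.29, - 656, - 598, - 47.78 , - 320/9,76/15,194/9,467/18,585/8, 194 , 443/2, 223,249, 338, 503,621, 766.53,980] 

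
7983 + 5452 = 13435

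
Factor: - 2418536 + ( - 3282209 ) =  - 5^1*31^1 * 36779^1 = - 5700745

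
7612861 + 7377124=14989985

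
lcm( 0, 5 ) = 0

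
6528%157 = 91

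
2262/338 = 6 + 9/13 = 6.69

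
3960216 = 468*8462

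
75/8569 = 75/8569 = 0.01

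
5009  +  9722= 14731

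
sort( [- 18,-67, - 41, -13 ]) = [-67, -41, - 18,- 13]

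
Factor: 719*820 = 2^2*5^1*41^1* 719^1 = 589580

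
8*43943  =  351544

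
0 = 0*920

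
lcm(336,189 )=3024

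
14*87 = 1218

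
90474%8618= 4294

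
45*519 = 23355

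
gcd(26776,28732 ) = 4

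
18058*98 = 1769684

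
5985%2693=599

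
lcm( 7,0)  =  0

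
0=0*44525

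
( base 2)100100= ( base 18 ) 20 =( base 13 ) 2A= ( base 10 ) 36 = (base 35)11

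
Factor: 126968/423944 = 59^1*  197^( - 1) = 59/197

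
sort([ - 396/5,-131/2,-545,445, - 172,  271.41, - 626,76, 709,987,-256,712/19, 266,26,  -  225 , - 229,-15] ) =[  -  626, - 545,-256,- 229, - 225, - 172,-396/5, - 131/2, - 15,26,  712/19,76,266,271.41, 445,  709, 987 ]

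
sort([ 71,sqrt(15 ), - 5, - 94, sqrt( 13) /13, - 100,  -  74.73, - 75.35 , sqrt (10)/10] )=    [-100, - 94,-75.35, - 74.73, - 5 , sqrt(13)/13, sqrt(10 )/10, sqrt ( 15), 71 ] 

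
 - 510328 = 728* ( - 701 ) 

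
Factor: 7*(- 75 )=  - 525 =- 3^1*5^2*7^1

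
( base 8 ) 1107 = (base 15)28d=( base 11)490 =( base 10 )583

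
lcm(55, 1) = 55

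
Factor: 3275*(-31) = -5^2*31^1*131^1  =  - 101525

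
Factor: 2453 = 11^1*223^1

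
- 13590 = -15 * 906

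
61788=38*1626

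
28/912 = 7/228 = 0.03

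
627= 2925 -2298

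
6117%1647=1176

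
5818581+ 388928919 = 394747500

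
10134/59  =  10134/59 = 171.76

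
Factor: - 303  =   - 3^1*101^1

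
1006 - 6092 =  - 5086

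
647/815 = 647/815 = 0.79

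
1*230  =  230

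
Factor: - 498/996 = -2^(-1) =-1/2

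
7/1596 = 1/228 = 0.00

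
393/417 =131/139 = 0.94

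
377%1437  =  377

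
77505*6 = 465030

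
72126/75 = 961 + 17/25 = 961.68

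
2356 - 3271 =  -915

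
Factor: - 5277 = -3^1*1759^1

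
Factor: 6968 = 2^3*13^1 * 67^1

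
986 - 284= 702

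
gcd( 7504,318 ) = 2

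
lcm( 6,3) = 6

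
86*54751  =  4708586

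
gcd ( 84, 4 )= 4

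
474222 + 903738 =1377960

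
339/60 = 113/20 = 5.65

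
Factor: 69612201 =3^2*7734689^1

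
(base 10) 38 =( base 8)46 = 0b100110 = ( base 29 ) 19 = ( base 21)1H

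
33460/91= 367 + 9/13 = 367.69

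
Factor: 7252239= 3^1*373^1 *6481^1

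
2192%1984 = 208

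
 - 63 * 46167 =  - 2908521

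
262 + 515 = 777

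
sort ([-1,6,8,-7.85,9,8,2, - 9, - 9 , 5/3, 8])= [ - 9, - 9, - 7.85,-1,5/3,2 , 6,8,8 , 8, 9]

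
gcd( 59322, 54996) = 6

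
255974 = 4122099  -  3866125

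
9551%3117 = 200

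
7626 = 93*82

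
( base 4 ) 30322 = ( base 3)1010121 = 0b1100111010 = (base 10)826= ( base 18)29g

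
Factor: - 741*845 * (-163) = 3^1 * 5^1*13^3*19^1*163^1 = 102061635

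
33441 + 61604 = 95045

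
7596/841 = 7596/841= 9.03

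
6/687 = 2/229 = 0.01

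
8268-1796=6472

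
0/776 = 0 = 0.00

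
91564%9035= 1214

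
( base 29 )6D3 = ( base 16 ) 1532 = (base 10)5426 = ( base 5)133201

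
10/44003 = 10/44003 = 0.00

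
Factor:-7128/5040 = - 99/70 = -2^(-1)*3^2*5^( - 1)*7^( - 1)*11^1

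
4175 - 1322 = 2853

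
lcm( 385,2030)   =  22330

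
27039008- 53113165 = - 26074157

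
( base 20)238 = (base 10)868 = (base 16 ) 364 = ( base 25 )19i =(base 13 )51a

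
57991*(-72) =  - 4175352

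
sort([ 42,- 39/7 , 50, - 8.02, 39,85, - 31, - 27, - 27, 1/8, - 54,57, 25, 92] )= [ - 54,- 31,-27, - 27,-8.02  , - 39/7, 1/8, 25 , 39, 42, 50, 57,85, 92 ] 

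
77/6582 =77/6582 = 0.01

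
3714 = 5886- 2172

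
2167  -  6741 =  -4574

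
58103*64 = 3718592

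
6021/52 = 6021/52 = 115.79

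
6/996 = 1/166 = 0.01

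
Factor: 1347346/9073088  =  673673/4536544 = 2^( - 5)*7^1*11^1* 13^1*673^1*141767^( - 1 )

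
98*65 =6370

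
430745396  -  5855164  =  424890232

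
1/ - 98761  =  -1 + 98760/98761 = - 0.00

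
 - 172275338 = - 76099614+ - 96175724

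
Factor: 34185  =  3^1*5^1*43^1* 53^1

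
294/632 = 147/316=0.47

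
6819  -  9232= - 2413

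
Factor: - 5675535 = - 3^3 * 5^1 * 17^1*2473^1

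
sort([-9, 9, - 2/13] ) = [-9, - 2/13,9] 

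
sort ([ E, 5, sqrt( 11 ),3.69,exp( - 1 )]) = [ exp( - 1),  E, sqrt(11),3.69,5] 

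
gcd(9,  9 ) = 9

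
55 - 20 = 35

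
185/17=10 + 15/17 = 10.88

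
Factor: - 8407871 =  - 8407871^1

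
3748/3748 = 1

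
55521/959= 57 + 858/959= 57.89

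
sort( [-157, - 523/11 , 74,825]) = [ - 157,  -  523/11,74, 825] 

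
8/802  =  4/401 = 0.01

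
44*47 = 2068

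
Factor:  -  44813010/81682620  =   - 2^( - 1)*11^1*17^( -1) * 73^( - 1 )*229^1 *593^1 * 1097^( - 1 ) = -1493767/2722754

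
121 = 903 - 782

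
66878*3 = 200634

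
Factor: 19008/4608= 33/8  =  2^( - 3 )*3^1*11^1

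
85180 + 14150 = 99330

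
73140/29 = 2522 + 2/29 = 2522.07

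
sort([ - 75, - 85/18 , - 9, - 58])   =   [ - 75, - 58, - 9,-85/18]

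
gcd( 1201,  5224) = 1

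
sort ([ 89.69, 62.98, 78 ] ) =[ 62.98, 78, 89.69]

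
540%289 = 251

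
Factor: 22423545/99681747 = 3^1*5^1*11^( - 1)*23^( - 1 )*61^( - 1)*2153^( - 1)*498301^1 = 7474515/33227249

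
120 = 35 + 85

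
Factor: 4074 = 2^1*3^1*7^1*97^1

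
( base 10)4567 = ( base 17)FDB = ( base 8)10727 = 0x11D7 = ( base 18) E1D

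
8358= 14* 597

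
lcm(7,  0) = 0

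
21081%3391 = 735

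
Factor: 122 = 2^1* 61^1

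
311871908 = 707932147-396060239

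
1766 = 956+810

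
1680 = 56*30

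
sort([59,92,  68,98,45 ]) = [45,59,68,92,98 ]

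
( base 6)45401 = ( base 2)1100100001001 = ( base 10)6409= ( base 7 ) 24454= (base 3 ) 22210101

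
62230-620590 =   -  558360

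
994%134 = 56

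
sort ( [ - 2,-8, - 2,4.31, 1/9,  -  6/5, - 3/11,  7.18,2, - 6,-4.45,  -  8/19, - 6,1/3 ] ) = [ - 8, - 6,-6, - 4.45,-2,-2,-6/5, - 8/19, - 3/11, 1/9,1/3,2,4.31,  7.18]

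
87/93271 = 87/93271 = 0.00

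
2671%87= 61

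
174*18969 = 3300606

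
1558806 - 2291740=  - 732934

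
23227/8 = 23227/8 = 2903.38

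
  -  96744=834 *( - 116)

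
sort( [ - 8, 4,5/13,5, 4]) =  [ - 8, 5/13, 4, 4,5 ]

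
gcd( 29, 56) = 1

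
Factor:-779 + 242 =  - 537  =  -3^1*179^1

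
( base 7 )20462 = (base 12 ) 2b02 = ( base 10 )5042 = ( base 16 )13b2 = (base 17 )107A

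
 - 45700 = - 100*457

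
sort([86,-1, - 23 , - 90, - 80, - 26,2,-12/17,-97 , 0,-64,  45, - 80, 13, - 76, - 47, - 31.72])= [-97,-90,-80, - 80, - 76, - 64 , - 47, - 31.72,-26, - 23, - 1, - 12/17  ,  0, 2,13, 45,86]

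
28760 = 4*7190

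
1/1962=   1/1962 = 0.00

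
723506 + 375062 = 1098568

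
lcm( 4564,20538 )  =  41076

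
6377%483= 98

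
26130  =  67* 390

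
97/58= 1 + 39/58 = 1.67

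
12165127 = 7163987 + 5001140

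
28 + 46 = 74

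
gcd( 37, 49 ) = 1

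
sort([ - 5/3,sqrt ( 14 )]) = [ - 5/3,sqrt (14)] 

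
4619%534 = 347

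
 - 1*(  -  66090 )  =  66090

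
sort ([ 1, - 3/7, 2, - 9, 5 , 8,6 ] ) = [ - 9, -3/7,1,  2,5,6,8] 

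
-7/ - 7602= 1/1086=0.00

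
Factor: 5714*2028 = 11587992 = 2^3*3^1*13^2*2857^1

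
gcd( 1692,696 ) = 12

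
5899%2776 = 347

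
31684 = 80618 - 48934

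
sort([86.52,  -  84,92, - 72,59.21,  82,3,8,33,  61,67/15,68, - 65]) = [ - 84, - 72, - 65, 3,67/15, 8 , 33, 59.21, 61,68, 82,  86.52,92 ] 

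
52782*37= 1952934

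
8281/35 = 236 + 3/5  =  236.60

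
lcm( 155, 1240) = 1240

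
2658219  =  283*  9393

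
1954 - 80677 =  -78723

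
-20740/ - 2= 10370/1 = 10370.00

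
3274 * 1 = 3274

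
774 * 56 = 43344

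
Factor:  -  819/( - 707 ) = 117/101= 3^2 * 13^1*101^ ( - 1 )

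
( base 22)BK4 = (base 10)5768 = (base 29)6OQ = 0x1688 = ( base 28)7A0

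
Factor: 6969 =3^1*23^1 * 101^1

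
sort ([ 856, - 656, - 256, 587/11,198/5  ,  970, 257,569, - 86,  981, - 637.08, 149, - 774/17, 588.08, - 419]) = [-656, - 637.08,  -  419,- 256,-86, - 774/17, 198/5, 587/11,149, 257, 569, 588.08,856, 970, 981 ]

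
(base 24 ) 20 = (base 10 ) 48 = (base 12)40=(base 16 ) 30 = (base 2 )110000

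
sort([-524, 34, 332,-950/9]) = [ - 524, - 950/9,34 , 332 ] 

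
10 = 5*2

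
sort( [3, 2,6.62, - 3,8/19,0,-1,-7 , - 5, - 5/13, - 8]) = [ -8,-7,-5, - 3, - 1, - 5/13,0,8/19,2,3,6.62]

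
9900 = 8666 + 1234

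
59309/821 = 72 + 197/821=72.24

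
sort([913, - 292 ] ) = [  -  292, 913 ]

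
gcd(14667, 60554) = 1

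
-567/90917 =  -567/90917= -  0.01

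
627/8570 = 627/8570 = 0.07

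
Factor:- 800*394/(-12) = 2^4*3^(- 1)*5^2*197^1 = 78800/3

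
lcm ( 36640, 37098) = 2967840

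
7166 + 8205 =15371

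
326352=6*54392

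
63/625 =63/625= 0.10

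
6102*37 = 225774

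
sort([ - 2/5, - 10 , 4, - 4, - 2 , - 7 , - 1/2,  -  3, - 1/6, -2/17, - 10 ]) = [-10, - 10, - 7, - 4 , - 3, - 2, - 1/2, -2/5, -1/6,-2/17,4] 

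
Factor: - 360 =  - 2^3*3^2*5^1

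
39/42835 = 3/3295= 0.00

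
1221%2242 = 1221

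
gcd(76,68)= 4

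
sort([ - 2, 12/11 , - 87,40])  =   [ - 87, - 2, 12/11, 40]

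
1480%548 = 384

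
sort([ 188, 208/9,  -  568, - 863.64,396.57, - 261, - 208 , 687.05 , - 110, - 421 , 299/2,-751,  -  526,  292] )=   [  -  863.64,-751, - 568,-526, - 421, - 261, - 208,- 110 , 208/9,299/2  ,  188,292 , 396.57 , 687.05]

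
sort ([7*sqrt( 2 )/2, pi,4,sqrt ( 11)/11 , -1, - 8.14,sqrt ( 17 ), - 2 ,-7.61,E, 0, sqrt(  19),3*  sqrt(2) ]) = [ - 8.14, -7.61, - 2,-1,0,  sqrt(11)/11, E,pi, 4, sqrt(17),3*sqrt(2),sqrt( 19) , 7*sqrt( 2 ) /2]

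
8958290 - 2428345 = 6529945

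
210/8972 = 105/4486 = 0.02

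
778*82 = 63796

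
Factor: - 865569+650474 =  - 215095= -  5^1*43019^1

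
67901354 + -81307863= -13406509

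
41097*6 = 246582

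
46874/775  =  60 + 374/775 = 60.48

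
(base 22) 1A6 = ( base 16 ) 2C6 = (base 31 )ms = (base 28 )PA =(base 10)710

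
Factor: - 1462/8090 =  - 5^( - 1)*17^1*43^1*809^( - 1) = -731/4045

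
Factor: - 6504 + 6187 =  - 317^1 = - 317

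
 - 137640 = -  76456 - 61184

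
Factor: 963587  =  43^1*22409^1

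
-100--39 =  - 61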